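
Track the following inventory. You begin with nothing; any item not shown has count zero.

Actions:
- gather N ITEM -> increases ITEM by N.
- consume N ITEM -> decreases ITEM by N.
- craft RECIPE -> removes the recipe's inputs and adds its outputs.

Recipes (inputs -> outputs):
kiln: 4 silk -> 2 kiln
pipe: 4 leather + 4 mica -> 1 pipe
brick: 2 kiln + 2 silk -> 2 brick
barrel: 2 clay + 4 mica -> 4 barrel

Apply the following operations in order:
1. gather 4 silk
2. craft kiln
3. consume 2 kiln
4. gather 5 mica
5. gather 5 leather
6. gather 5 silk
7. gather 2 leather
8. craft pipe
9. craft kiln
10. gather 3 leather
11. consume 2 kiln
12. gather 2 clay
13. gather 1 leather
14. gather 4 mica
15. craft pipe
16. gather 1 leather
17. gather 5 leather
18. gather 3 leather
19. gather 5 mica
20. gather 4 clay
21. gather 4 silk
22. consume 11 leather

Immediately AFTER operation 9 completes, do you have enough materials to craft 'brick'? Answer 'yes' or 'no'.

After 1 (gather 4 silk): silk=4
After 2 (craft kiln): kiln=2
After 3 (consume 2 kiln): (empty)
After 4 (gather 5 mica): mica=5
After 5 (gather 5 leather): leather=5 mica=5
After 6 (gather 5 silk): leather=5 mica=5 silk=5
After 7 (gather 2 leather): leather=7 mica=5 silk=5
After 8 (craft pipe): leather=3 mica=1 pipe=1 silk=5
After 9 (craft kiln): kiln=2 leather=3 mica=1 pipe=1 silk=1

Answer: no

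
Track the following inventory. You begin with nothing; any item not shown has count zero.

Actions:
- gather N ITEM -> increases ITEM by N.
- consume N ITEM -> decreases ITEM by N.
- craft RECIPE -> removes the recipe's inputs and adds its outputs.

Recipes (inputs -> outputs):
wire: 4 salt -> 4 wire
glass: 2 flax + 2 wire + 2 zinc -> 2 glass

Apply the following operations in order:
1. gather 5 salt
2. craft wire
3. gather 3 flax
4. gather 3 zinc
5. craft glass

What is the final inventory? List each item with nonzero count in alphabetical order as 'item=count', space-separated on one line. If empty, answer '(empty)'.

Answer: flax=1 glass=2 salt=1 wire=2 zinc=1

Derivation:
After 1 (gather 5 salt): salt=5
After 2 (craft wire): salt=1 wire=4
After 3 (gather 3 flax): flax=3 salt=1 wire=4
After 4 (gather 3 zinc): flax=3 salt=1 wire=4 zinc=3
After 5 (craft glass): flax=1 glass=2 salt=1 wire=2 zinc=1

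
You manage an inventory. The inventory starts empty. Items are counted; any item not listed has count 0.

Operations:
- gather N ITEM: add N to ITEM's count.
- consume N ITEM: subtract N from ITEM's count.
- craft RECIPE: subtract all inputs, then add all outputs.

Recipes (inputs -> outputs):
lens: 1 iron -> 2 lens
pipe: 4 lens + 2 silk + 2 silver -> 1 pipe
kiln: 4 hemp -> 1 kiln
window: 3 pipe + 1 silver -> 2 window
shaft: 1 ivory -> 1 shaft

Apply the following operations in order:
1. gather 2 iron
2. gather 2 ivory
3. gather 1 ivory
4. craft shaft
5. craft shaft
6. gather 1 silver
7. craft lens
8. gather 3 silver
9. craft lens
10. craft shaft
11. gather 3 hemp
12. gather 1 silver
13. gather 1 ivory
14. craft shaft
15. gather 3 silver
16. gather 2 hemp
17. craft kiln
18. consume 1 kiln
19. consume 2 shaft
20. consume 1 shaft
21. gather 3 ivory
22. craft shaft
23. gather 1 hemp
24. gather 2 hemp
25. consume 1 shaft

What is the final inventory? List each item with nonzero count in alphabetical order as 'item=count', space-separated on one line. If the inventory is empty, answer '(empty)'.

After 1 (gather 2 iron): iron=2
After 2 (gather 2 ivory): iron=2 ivory=2
After 3 (gather 1 ivory): iron=2 ivory=3
After 4 (craft shaft): iron=2 ivory=2 shaft=1
After 5 (craft shaft): iron=2 ivory=1 shaft=2
After 6 (gather 1 silver): iron=2 ivory=1 shaft=2 silver=1
After 7 (craft lens): iron=1 ivory=1 lens=2 shaft=2 silver=1
After 8 (gather 3 silver): iron=1 ivory=1 lens=2 shaft=2 silver=4
After 9 (craft lens): ivory=1 lens=4 shaft=2 silver=4
After 10 (craft shaft): lens=4 shaft=3 silver=4
After 11 (gather 3 hemp): hemp=3 lens=4 shaft=3 silver=4
After 12 (gather 1 silver): hemp=3 lens=4 shaft=3 silver=5
After 13 (gather 1 ivory): hemp=3 ivory=1 lens=4 shaft=3 silver=5
After 14 (craft shaft): hemp=3 lens=4 shaft=4 silver=5
After 15 (gather 3 silver): hemp=3 lens=4 shaft=4 silver=8
After 16 (gather 2 hemp): hemp=5 lens=4 shaft=4 silver=8
After 17 (craft kiln): hemp=1 kiln=1 lens=4 shaft=4 silver=8
After 18 (consume 1 kiln): hemp=1 lens=4 shaft=4 silver=8
After 19 (consume 2 shaft): hemp=1 lens=4 shaft=2 silver=8
After 20 (consume 1 shaft): hemp=1 lens=4 shaft=1 silver=8
After 21 (gather 3 ivory): hemp=1 ivory=3 lens=4 shaft=1 silver=8
After 22 (craft shaft): hemp=1 ivory=2 lens=4 shaft=2 silver=8
After 23 (gather 1 hemp): hemp=2 ivory=2 lens=4 shaft=2 silver=8
After 24 (gather 2 hemp): hemp=4 ivory=2 lens=4 shaft=2 silver=8
After 25 (consume 1 shaft): hemp=4 ivory=2 lens=4 shaft=1 silver=8

Answer: hemp=4 ivory=2 lens=4 shaft=1 silver=8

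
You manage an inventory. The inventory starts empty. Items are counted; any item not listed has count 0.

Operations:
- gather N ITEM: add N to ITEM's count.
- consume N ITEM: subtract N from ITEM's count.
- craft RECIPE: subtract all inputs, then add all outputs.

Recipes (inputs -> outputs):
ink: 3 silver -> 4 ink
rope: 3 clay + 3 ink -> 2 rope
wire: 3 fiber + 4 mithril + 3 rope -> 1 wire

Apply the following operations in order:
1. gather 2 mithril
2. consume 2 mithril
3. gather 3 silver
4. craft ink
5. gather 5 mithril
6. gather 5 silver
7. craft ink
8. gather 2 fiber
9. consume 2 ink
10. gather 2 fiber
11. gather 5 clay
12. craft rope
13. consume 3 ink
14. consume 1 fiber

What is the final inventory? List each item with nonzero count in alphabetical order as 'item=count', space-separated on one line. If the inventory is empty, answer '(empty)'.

Answer: clay=2 fiber=3 mithril=5 rope=2 silver=2

Derivation:
After 1 (gather 2 mithril): mithril=2
After 2 (consume 2 mithril): (empty)
After 3 (gather 3 silver): silver=3
After 4 (craft ink): ink=4
After 5 (gather 5 mithril): ink=4 mithril=5
After 6 (gather 5 silver): ink=4 mithril=5 silver=5
After 7 (craft ink): ink=8 mithril=5 silver=2
After 8 (gather 2 fiber): fiber=2 ink=8 mithril=5 silver=2
After 9 (consume 2 ink): fiber=2 ink=6 mithril=5 silver=2
After 10 (gather 2 fiber): fiber=4 ink=6 mithril=5 silver=2
After 11 (gather 5 clay): clay=5 fiber=4 ink=6 mithril=5 silver=2
After 12 (craft rope): clay=2 fiber=4 ink=3 mithril=5 rope=2 silver=2
After 13 (consume 3 ink): clay=2 fiber=4 mithril=5 rope=2 silver=2
After 14 (consume 1 fiber): clay=2 fiber=3 mithril=5 rope=2 silver=2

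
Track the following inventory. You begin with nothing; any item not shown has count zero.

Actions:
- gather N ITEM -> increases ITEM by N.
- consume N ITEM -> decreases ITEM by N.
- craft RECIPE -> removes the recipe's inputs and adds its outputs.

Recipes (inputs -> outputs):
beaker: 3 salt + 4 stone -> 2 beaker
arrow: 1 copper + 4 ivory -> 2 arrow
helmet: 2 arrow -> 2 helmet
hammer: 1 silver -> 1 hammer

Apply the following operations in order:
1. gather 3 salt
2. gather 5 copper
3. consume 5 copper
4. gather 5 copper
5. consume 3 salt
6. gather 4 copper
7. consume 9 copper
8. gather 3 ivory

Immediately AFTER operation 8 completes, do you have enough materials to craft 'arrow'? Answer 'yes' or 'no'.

Answer: no

Derivation:
After 1 (gather 3 salt): salt=3
After 2 (gather 5 copper): copper=5 salt=3
After 3 (consume 5 copper): salt=3
After 4 (gather 5 copper): copper=5 salt=3
After 5 (consume 3 salt): copper=5
After 6 (gather 4 copper): copper=9
After 7 (consume 9 copper): (empty)
After 8 (gather 3 ivory): ivory=3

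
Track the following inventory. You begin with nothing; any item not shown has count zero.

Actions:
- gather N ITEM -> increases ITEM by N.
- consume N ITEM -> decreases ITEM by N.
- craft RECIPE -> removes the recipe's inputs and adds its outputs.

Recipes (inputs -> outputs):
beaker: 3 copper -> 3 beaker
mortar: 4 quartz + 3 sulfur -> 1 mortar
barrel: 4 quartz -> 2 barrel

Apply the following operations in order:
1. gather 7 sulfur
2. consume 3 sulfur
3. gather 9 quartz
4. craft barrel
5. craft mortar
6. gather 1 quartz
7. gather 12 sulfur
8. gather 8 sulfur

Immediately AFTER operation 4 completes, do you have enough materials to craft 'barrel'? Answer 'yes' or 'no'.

Answer: yes

Derivation:
After 1 (gather 7 sulfur): sulfur=7
After 2 (consume 3 sulfur): sulfur=4
After 3 (gather 9 quartz): quartz=9 sulfur=4
After 4 (craft barrel): barrel=2 quartz=5 sulfur=4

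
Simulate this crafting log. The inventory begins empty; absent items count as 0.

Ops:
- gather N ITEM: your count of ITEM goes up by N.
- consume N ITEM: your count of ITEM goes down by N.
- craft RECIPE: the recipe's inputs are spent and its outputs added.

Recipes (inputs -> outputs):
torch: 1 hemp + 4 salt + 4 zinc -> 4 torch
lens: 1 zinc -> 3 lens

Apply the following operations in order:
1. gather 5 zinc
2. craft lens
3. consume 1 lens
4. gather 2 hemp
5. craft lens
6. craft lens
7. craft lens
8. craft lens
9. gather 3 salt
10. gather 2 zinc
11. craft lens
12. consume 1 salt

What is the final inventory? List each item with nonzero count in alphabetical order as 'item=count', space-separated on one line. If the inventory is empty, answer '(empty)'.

Answer: hemp=2 lens=17 salt=2 zinc=1

Derivation:
After 1 (gather 5 zinc): zinc=5
After 2 (craft lens): lens=3 zinc=4
After 3 (consume 1 lens): lens=2 zinc=4
After 4 (gather 2 hemp): hemp=2 lens=2 zinc=4
After 5 (craft lens): hemp=2 lens=5 zinc=3
After 6 (craft lens): hemp=2 lens=8 zinc=2
After 7 (craft lens): hemp=2 lens=11 zinc=1
After 8 (craft lens): hemp=2 lens=14
After 9 (gather 3 salt): hemp=2 lens=14 salt=3
After 10 (gather 2 zinc): hemp=2 lens=14 salt=3 zinc=2
After 11 (craft lens): hemp=2 lens=17 salt=3 zinc=1
After 12 (consume 1 salt): hemp=2 lens=17 salt=2 zinc=1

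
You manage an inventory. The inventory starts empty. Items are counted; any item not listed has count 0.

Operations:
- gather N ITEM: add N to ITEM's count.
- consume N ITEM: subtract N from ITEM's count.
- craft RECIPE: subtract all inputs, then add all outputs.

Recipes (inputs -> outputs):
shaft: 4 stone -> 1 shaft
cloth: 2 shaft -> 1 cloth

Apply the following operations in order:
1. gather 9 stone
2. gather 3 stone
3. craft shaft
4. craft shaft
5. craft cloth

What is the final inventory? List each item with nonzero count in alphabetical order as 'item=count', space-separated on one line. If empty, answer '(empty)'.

After 1 (gather 9 stone): stone=9
After 2 (gather 3 stone): stone=12
After 3 (craft shaft): shaft=1 stone=8
After 4 (craft shaft): shaft=2 stone=4
After 5 (craft cloth): cloth=1 stone=4

Answer: cloth=1 stone=4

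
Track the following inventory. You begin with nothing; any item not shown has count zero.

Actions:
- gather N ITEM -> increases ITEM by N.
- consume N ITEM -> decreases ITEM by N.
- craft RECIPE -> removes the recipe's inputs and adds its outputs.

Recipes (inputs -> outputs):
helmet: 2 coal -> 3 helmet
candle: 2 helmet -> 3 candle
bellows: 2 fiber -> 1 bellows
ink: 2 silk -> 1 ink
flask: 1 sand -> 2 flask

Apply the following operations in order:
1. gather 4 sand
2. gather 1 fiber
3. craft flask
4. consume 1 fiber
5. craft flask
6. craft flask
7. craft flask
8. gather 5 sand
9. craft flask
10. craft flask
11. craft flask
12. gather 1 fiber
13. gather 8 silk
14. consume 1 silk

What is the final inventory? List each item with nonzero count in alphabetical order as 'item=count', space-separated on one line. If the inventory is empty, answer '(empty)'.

Answer: fiber=1 flask=14 sand=2 silk=7

Derivation:
After 1 (gather 4 sand): sand=4
After 2 (gather 1 fiber): fiber=1 sand=4
After 3 (craft flask): fiber=1 flask=2 sand=3
After 4 (consume 1 fiber): flask=2 sand=3
After 5 (craft flask): flask=4 sand=2
After 6 (craft flask): flask=6 sand=1
After 7 (craft flask): flask=8
After 8 (gather 5 sand): flask=8 sand=5
After 9 (craft flask): flask=10 sand=4
After 10 (craft flask): flask=12 sand=3
After 11 (craft flask): flask=14 sand=2
After 12 (gather 1 fiber): fiber=1 flask=14 sand=2
After 13 (gather 8 silk): fiber=1 flask=14 sand=2 silk=8
After 14 (consume 1 silk): fiber=1 flask=14 sand=2 silk=7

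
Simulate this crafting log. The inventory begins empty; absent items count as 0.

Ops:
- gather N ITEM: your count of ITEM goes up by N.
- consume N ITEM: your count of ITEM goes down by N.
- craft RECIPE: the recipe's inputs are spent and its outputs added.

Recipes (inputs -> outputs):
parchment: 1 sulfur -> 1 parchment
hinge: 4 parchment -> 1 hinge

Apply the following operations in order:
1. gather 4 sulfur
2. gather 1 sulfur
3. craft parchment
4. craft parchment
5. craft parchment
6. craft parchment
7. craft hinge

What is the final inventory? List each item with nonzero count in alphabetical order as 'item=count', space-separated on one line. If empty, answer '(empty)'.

Answer: hinge=1 sulfur=1

Derivation:
After 1 (gather 4 sulfur): sulfur=4
After 2 (gather 1 sulfur): sulfur=5
After 3 (craft parchment): parchment=1 sulfur=4
After 4 (craft parchment): parchment=2 sulfur=3
After 5 (craft parchment): parchment=3 sulfur=2
After 6 (craft parchment): parchment=4 sulfur=1
After 7 (craft hinge): hinge=1 sulfur=1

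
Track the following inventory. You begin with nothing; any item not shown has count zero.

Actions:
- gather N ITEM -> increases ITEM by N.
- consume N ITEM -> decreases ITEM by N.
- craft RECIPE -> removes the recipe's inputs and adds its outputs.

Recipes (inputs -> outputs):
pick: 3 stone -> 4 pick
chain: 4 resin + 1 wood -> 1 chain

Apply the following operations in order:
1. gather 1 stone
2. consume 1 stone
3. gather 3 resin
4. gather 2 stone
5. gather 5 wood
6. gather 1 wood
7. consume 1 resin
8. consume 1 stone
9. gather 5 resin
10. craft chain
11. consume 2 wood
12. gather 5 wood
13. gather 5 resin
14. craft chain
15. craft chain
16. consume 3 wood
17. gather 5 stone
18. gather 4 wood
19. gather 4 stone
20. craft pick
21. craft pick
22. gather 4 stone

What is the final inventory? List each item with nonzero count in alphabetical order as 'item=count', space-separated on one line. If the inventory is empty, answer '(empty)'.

After 1 (gather 1 stone): stone=1
After 2 (consume 1 stone): (empty)
After 3 (gather 3 resin): resin=3
After 4 (gather 2 stone): resin=3 stone=2
After 5 (gather 5 wood): resin=3 stone=2 wood=5
After 6 (gather 1 wood): resin=3 stone=2 wood=6
After 7 (consume 1 resin): resin=2 stone=2 wood=6
After 8 (consume 1 stone): resin=2 stone=1 wood=6
After 9 (gather 5 resin): resin=7 stone=1 wood=6
After 10 (craft chain): chain=1 resin=3 stone=1 wood=5
After 11 (consume 2 wood): chain=1 resin=3 stone=1 wood=3
After 12 (gather 5 wood): chain=1 resin=3 stone=1 wood=8
After 13 (gather 5 resin): chain=1 resin=8 stone=1 wood=8
After 14 (craft chain): chain=2 resin=4 stone=1 wood=7
After 15 (craft chain): chain=3 stone=1 wood=6
After 16 (consume 3 wood): chain=3 stone=1 wood=3
After 17 (gather 5 stone): chain=3 stone=6 wood=3
After 18 (gather 4 wood): chain=3 stone=6 wood=7
After 19 (gather 4 stone): chain=3 stone=10 wood=7
After 20 (craft pick): chain=3 pick=4 stone=7 wood=7
After 21 (craft pick): chain=3 pick=8 stone=4 wood=7
After 22 (gather 4 stone): chain=3 pick=8 stone=8 wood=7

Answer: chain=3 pick=8 stone=8 wood=7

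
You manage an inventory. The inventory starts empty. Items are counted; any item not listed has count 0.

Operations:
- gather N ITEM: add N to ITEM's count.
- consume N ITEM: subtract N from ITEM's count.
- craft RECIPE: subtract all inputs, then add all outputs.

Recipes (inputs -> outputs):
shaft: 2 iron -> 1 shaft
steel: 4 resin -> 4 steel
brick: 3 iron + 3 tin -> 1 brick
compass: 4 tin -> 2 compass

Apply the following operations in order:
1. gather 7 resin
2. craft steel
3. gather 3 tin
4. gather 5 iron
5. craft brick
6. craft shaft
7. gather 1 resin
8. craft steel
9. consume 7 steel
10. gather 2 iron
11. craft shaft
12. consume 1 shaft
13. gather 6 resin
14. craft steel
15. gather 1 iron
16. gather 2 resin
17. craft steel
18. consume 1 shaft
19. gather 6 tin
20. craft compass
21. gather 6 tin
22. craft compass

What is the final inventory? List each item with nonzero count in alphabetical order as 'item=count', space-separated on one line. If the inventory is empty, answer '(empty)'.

After 1 (gather 7 resin): resin=7
After 2 (craft steel): resin=3 steel=4
After 3 (gather 3 tin): resin=3 steel=4 tin=3
After 4 (gather 5 iron): iron=5 resin=3 steel=4 tin=3
After 5 (craft brick): brick=1 iron=2 resin=3 steel=4
After 6 (craft shaft): brick=1 resin=3 shaft=1 steel=4
After 7 (gather 1 resin): brick=1 resin=4 shaft=1 steel=4
After 8 (craft steel): brick=1 shaft=1 steel=8
After 9 (consume 7 steel): brick=1 shaft=1 steel=1
After 10 (gather 2 iron): brick=1 iron=2 shaft=1 steel=1
After 11 (craft shaft): brick=1 shaft=2 steel=1
After 12 (consume 1 shaft): brick=1 shaft=1 steel=1
After 13 (gather 6 resin): brick=1 resin=6 shaft=1 steel=1
After 14 (craft steel): brick=1 resin=2 shaft=1 steel=5
After 15 (gather 1 iron): brick=1 iron=1 resin=2 shaft=1 steel=5
After 16 (gather 2 resin): brick=1 iron=1 resin=4 shaft=1 steel=5
After 17 (craft steel): brick=1 iron=1 shaft=1 steel=9
After 18 (consume 1 shaft): brick=1 iron=1 steel=9
After 19 (gather 6 tin): brick=1 iron=1 steel=9 tin=6
After 20 (craft compass): brick=1 compass=2 iron=1 steel=9 tin=2
After 21 (gather 6 tin): brick=1 compass=2 iron=1 steel=9 tin=8
After 22 (craft compass): brick=1 compass=4 iron=1 steel=9 tin=4

Answer: brick=1 compass=4 iron=1 steel=9 tin=4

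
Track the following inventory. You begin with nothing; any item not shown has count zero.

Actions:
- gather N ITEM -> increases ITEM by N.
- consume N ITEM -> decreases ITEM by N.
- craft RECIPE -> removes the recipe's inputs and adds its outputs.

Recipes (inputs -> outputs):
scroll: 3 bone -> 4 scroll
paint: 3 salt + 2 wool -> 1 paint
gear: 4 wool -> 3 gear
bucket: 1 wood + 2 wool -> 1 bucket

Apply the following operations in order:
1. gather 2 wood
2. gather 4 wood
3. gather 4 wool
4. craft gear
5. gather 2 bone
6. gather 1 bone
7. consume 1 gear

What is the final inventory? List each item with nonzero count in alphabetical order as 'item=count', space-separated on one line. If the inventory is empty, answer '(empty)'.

After 1 (gather 2 wood): wood=2
After 2 (gather 4 wood): wood=6
After 3 (gather 4 wool): wood=6 wool=4
After 4 (craft gear): gear=3 wood=6
After 5 (gather 2 bone): bone=2 gear=3 wood=6
After 6 (gather 1 bone): bone=3 gear=3 wood=6
After 7 (consume 1 gear): bone=3 gear=2 wood=6

Answer: bone=3 gear=2 wood=6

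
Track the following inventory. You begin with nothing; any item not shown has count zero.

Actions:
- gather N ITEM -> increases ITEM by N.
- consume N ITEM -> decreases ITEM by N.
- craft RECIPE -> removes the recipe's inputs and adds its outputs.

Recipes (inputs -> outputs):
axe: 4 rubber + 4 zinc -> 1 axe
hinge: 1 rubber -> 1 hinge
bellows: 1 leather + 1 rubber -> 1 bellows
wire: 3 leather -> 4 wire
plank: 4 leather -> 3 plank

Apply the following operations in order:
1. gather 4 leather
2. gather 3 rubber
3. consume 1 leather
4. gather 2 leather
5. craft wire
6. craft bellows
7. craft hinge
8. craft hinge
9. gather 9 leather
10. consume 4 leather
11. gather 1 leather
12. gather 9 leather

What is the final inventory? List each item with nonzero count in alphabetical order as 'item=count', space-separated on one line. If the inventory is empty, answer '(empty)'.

Answer: bellows=1 hinge=2 leather=16 wire=4

Derivation:
After 1 (gather 4 leather): leather=4
After 2 (gather 3 rubber): leather=4 rubber=3
After 3 (consume 1 leather): leather=3 rubber=3
After 4 (gather 2 leather): leather=5 rubber=3
After 5 (craft wire): leather=2 rubber=3 wire=4
After 6 (craft bellows): bellows=1 leather=1 rubber=2 wire=4
After 7 (craft hinge): bellows=1 hinge=1 leather=1 rubber=1 wire=4
After 8 (craft hinge): bellows=1 hinge=2 leather=1 wire=4
After 9 (gather 9 leather): bellows=1 hinge=2 leather=10 wire=4
After 10 (consume 4 leather): bellows=1 hinge=2 leather=6 wire=4
After 11 (gather 1 leather): bellows=1 hinge=2 leather=7 wire=4
After 12 (gather 9 leather): bellows=1 hinge=2 leather=16 wire=4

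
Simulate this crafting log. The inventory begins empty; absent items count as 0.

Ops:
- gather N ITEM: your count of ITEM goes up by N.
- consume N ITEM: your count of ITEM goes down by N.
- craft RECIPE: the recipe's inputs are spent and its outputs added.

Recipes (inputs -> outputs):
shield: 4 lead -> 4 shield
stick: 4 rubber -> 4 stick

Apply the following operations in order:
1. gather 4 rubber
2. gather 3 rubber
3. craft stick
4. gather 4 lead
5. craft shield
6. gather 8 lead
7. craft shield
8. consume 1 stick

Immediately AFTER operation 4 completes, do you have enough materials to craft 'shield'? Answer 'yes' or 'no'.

Answer: yes

Derivation:
After 1 (gather 4 rubber): rubber=4
After 2 (gather 3 rubber): rubber=7
After 3 (craft stick): rubber=3 stick=4
After 4 (gather 4 lead): lead=4 rubber=3 stick=4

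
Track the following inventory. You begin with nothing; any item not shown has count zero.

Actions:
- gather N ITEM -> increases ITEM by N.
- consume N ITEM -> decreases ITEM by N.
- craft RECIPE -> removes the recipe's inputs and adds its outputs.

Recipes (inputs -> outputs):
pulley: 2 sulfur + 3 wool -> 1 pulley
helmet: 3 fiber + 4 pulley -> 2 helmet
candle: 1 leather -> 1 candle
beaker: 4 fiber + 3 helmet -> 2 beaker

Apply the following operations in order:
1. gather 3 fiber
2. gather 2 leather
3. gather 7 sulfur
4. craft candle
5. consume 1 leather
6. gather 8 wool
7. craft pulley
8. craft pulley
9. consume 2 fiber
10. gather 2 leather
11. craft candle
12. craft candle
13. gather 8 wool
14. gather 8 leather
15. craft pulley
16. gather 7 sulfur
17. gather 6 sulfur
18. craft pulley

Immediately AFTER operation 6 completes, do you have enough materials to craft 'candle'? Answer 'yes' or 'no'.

Answer: no

Derivation:
After 1 (gather 3 fiber): fiber=3
After 2 (gather 2 leather): fiber=3 leather=2
After 3 (gather 7 sulfur): fiber=3 leather=2 sulfur=7
After 4 (craft candle): candle=1 fiber=3 leather=1 sulfur=7
After 5 (consume 1 leather): candle=1 fiber=3 sulfur=7
After 6 (gather 8 wool): candle=1 fiber=3 sulfur=7 wool=8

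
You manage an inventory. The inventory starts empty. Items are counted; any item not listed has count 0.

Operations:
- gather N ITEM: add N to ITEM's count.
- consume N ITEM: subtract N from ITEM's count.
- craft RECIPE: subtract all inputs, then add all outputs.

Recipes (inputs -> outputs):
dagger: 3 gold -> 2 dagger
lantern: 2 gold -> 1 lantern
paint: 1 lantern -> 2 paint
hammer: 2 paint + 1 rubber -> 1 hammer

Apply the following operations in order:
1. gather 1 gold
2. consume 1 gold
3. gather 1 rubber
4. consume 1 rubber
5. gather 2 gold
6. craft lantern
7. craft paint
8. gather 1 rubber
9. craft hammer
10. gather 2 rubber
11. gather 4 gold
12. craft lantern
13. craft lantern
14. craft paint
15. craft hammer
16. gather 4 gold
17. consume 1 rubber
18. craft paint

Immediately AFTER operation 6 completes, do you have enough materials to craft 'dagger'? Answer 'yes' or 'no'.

Answer: no

Derivation:
After 1 (gather 1 gold): gold=1
After 2 (consume 1 gold): (empty)
After 3 (gather 1 rubber): rubber=1
After 4 (consume 1 rubber): (empty)
After 5 (gather 2 gold): gold=2
After 6 (craft lantern): lantern=1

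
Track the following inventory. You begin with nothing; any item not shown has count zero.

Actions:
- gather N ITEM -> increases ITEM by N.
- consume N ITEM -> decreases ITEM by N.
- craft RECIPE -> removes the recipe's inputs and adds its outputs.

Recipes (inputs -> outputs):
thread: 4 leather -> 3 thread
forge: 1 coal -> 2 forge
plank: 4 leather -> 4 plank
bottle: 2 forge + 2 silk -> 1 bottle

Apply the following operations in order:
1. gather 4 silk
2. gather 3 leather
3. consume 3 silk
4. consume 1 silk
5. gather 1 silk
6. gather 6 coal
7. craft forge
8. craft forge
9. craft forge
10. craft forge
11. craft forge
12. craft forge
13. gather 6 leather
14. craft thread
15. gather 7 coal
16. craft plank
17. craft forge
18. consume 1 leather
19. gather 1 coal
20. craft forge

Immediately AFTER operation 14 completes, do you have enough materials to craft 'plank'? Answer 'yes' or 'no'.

After 1 (gather 4 silk): silk=4
After 2 (gather 3 leather): leather=3 silk=4
After 3 (consume 3 silk): leather=3 silk=1
After 4 (consume 1 silk): leather=3
After 5 (gather 1 silk): leather=3 silk=1
After 6 (gather 6 coal): coal=6 leather=3 silk=1
After 7 (craft forge): coal=5 forge=2 leather=3 silk=1
After 8 (craft forge): coal=4 forge=4 leather=3 silk=1
After 9 (craft forge): coal=3 forge=6 leather=3 silk=1
After 10 (craft forge): coal=2 forge=8 leather=3 silk=1
After 11 (craft forge): coal=1 forge=10 leather=3 silk=1
After 12 (craft forge): forge=12 leather=3 silk=1
After 13 (gather 6 leather): forge=12 leather=9 silk=1
After 14 (craft thread): forge=12 leather=5 silk=1 thread=3

Answer: yes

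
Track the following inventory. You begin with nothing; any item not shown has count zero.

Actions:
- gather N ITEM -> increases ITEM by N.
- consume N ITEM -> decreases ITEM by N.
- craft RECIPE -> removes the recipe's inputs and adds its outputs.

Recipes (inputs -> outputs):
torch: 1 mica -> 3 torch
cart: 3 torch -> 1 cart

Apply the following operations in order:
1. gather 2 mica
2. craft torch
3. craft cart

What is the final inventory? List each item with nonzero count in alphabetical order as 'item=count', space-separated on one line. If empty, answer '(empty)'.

After 1 (gather 2 mica): mica=2
After 2 (craft torch): mica=1 torch=3
After 3 (craft cart): cart=1 mica=1

Answer: cart=1 mica=1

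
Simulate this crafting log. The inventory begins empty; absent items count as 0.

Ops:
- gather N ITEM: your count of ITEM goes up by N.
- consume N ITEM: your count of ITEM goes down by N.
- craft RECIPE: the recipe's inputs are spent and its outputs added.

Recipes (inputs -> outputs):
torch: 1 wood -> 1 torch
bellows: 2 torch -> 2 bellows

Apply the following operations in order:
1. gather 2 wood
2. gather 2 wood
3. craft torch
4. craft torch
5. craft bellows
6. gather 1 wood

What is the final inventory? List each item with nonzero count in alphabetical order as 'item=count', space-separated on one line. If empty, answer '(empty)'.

After 1 (gather 2 wood): wood=2
After 2 (gather 2 wood): wood=4
After 3 (craft torch): torch=1 wood=3
After 4 (craft torch): torch=2 wood=2
After 5 (craft bellows): bellows=2 wood=2
After 6 (gather 1 wood): bellows=2 wood=3

Answer: bellows=2 wood=3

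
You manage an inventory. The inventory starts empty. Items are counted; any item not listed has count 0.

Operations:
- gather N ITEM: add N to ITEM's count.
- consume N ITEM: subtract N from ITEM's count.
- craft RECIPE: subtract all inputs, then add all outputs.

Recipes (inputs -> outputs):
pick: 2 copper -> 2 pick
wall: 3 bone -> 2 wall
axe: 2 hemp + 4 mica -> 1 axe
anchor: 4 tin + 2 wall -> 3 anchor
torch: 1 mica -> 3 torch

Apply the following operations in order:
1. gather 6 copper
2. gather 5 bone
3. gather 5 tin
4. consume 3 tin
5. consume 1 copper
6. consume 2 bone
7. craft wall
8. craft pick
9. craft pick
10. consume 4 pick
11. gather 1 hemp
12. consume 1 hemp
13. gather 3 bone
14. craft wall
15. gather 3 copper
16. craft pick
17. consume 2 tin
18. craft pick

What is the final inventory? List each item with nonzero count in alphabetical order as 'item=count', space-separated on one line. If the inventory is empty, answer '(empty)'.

After 1 (gather 6 copper): copper=6
After 2 (gather 5 bone): bone=5 copper=6
After 3 (gather 5 tin): bone=5 copper=6 tin=5
After 4 (consume 3 tin): bone=5 copper=6 tin=2
After 5 (consume 1 copper): bone=5 copper=5 tin=2
After 6 (consume 2 bone): bone=3 copper=5 tin=2
After 7 (craft wall): copper=5 tin=2 wall=2
After 8 (craft pick): copper=3 pick=2 tin=2 wall=2
After 9 (craft pick): copper=1 pick=4 tin=2 wall=2
After 10 (consume 4 pick): copper=1 tin=2 wall=2
After 11 (gather 1 hemp): copper=1 hemp=1 tin=2 wall=2
After 12 (consume 1 hemp): copper=1 tin=2 wall=2
After 13 (gather 3 bone): bone=3 copper=1 tin=2 wall=2
After 14 (craft wall): copper=1 tin=2 wall=4
After 15 (gather 3 copper): copper=4 tin=2 wall=4
After 16 (craft pick): copper=2 pick=2 tin=2 wall=4
After 17 (consume 2 tin): copper=2 pick=2 wall=4
After 18 (craft pick): pick=4 wall=4

Answer: pick=4 wall=4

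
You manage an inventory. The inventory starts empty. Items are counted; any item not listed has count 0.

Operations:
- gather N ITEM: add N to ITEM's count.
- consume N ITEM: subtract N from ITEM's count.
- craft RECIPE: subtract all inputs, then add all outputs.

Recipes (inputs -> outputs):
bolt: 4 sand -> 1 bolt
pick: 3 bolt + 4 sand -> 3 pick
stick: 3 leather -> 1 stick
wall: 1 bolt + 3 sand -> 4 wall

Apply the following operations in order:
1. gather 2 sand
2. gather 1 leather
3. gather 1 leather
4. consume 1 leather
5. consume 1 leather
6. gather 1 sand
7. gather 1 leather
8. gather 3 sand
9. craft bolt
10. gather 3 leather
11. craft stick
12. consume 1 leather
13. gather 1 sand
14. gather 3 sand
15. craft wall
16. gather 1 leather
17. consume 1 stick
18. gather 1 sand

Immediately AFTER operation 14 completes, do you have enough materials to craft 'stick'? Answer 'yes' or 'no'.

Answer: no

Derivation:
After 1 (gather 2 sand): sand=2
After 2 (gather 1 leather): leather=1 sand=2
After 3 (gather 1 leather): leather=2 sand=2
After 4 (consume 1 leather): leather=1 sand=2
After 5 (consume 1 leather): sand=2
After 6 (gather 1 sand): sand=3
After 7 (gather 1 leather): leather=1 sand=3
After 8 (gather 3 sand): leather=1 sand=6
After 9 (craft bolt): bolt=1 leather=1 sand=2
After 10 (gather 3 leather): bolt=1 leather=4 sand=2
After 11 (craft stick): bolt=1 leather=1 sand=2 stick=1
After 12 (consume 1 leather): bolt=1 sand=2 stick=1
After 13 (gather 1 sand): bolt=1 sand=3 stick=1
After 14 (gather 3 sand): bolt=1 sand=6 stick=1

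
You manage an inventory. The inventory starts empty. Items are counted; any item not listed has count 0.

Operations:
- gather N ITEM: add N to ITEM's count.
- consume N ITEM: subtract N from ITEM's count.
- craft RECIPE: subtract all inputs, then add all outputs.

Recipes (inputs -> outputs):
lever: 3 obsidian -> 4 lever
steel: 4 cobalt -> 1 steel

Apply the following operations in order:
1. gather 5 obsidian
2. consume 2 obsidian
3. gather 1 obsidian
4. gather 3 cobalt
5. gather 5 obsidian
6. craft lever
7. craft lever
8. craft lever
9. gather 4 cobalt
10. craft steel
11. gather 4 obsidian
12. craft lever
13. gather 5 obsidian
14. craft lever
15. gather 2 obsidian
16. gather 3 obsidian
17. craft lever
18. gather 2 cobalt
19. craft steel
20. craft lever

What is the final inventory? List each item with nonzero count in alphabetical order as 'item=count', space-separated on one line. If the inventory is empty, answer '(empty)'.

After 1 (gather 5 obsidian): obsidian=5
After 2 (consume 2 obsidian): obsidian=3
After 3 (gather 1 obsidian): obsidian=4
After 4 (gather 3 cobalt): cobalt=3 obsidian=4
After 5 (gather 5 obsidian): cobalt=3 obsidian=9
After 6 (craft lever): cobalt=3 lever=4 obsidian=6
After 7 (craft lever): cobalt=3 lever=8 obsidian=3
After 8 (craft lever): cobalt=3 lever=12
After 9 (gather 4 cobalt): cobalt=7 lever=12
After 10 (craft steel): cobalt=3 lever=12 steel=1
After 11 (gather 4 obsidian): cobalt=3 lever=12 obsidian=4 steel=1
After 12 (craft lever): cobalt=3 lever=16 obsidian=1 steel=1
After 13 (gather 5 obsidian): cobalt=3 lever=16 obsidian=6 steel=1
After 14 (craft lever): cobalt=3 lever=20 obsidian=3 steel=1
After 15 (gather 2 obsidian): cobalt=3 lever=20 obsidian=5 steel=1
After 16 (gather 3 obsidian): cobalt=3 lever=20 obsidian=8 steel=1
After 17 (craft lever): cobalt=3 lever=24 obsidian=5 steel=1
After 18 (gather 2 cobalt): cobalt=5 lever=24 obsidian=5 steel=1
After 19 (craft steel): cobalt=1 lever=24 obsidian=5 steel=2
After 20 (craft lever): cobalt=1 lever=28 obsidian=2 steel=2

Answer: cobalt=1 lever=28 obsidian=2 steel=2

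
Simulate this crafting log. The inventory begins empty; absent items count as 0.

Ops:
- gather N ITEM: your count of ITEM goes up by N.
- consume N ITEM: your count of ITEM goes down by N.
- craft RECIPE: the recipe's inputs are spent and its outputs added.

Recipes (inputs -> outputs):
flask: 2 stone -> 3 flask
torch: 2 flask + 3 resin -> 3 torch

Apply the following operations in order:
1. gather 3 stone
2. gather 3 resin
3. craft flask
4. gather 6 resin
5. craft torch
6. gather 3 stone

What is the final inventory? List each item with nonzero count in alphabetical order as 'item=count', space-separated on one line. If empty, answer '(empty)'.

Answer: flask=1 resin=6 stone=4 torch=3

Derivation:
After 1 (gather 3 stone): stone=3
After 2 (gather 3 resin): resin=3 stone=3
After 3 (craft flask): flask=3 resin=3 stone=1
After 4 (gather 6 resin): flask=3 resin=9 stone=1
After 5 (craft torch): flask=1 resin=6 stone=1 torch=3
After 6 (gather 3 stone): flask=1 resin=6 stone=4 torch=3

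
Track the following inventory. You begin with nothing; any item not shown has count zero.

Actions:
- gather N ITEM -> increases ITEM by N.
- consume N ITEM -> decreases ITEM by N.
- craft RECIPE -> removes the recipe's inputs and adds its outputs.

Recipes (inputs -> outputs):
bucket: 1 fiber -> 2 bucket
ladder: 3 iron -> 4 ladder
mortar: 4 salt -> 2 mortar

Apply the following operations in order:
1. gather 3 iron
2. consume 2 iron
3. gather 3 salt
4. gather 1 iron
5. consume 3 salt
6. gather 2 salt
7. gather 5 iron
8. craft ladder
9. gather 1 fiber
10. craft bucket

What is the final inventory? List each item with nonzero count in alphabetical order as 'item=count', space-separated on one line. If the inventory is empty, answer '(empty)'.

Answer: bucket=2 iron=4 ladder=4 salt=2

Derivation:
After 1 (gather 3 iron): iron=3
After 2 (consume 2 iron): iron=1
After 3 (gather 3 salt): iron=1 salt=3
After 4 (gather 1 iron): iron=2 salt=3
After 5 (consume 3 salt): iron=2
After 6 (gather 2 salt): iron=2 salt=2
After 7 (gather 5 iron): iron=7 salt=2
After 8 (craft ladder): iron=4 ladder=4 salt=2
After 9 (gather 1 fiber): fiber=1 iron=4 ladder=4 salt=2
After 10 (craft bucket): bucket=2 iron=4 ladder=4 salt=2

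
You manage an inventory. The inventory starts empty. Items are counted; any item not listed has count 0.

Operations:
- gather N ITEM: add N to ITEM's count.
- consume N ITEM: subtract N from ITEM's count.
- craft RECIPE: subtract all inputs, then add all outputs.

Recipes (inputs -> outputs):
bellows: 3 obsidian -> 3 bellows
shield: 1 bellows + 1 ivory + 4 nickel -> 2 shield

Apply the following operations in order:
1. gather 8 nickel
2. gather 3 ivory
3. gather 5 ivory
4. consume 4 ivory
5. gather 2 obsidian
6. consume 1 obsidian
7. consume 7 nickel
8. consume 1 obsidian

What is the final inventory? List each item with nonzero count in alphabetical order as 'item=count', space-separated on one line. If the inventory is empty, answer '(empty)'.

After 1 (gather 8 nickel): nickel=8
After 2 (gather 3 ivory): ivory=3 nickel=8
After 3 (gather 5 ivory): ivory=8 nickel=8
After 4 (consume 4 ivory): ivory=4 nickel=8
After 5 (gather 2 obsidian): ivory=4 nickel=8 obsidian=2
After 6 (consume 1 obsidian): ivory=4 nickel=8 obsidian=1
After 7 (consume 7 nickel): ivory=4 nickel=1 obsidian=1
After 8 (consume 1 obsidian): ivory=4 nickel=1

Answer: ivory=4 nickel=1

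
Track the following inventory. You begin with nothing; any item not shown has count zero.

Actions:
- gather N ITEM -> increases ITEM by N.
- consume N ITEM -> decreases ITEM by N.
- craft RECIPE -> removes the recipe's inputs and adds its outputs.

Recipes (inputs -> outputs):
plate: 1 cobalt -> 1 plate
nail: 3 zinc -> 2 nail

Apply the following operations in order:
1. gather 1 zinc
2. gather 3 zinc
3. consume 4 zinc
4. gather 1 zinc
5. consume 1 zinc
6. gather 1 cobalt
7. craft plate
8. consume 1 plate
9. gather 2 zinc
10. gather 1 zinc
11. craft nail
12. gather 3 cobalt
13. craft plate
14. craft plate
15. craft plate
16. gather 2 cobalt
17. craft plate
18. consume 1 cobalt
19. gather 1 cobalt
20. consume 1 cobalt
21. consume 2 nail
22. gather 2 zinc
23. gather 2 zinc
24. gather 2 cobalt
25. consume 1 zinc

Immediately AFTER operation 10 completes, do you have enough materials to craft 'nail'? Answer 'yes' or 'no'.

Answer: yes

Derivation:
After 1 (gather 1 zinc): zinc=1
After 2 (gather 3 zinc): zinc=4
After 3 (consume 4 zinc): (empty)
After 4 (gather 1 zinc): zinc=1
After 5 (consume 1 zinc): (empty)
After 6 (gather 1 cobalt): cobalt=1
After 7 (craft plate): plate=1
After 8 (consume 1 plate): (empty)
After 9 (gather 2 zinc): zinc=2
After 10 (gather 1 zinc): zinc=3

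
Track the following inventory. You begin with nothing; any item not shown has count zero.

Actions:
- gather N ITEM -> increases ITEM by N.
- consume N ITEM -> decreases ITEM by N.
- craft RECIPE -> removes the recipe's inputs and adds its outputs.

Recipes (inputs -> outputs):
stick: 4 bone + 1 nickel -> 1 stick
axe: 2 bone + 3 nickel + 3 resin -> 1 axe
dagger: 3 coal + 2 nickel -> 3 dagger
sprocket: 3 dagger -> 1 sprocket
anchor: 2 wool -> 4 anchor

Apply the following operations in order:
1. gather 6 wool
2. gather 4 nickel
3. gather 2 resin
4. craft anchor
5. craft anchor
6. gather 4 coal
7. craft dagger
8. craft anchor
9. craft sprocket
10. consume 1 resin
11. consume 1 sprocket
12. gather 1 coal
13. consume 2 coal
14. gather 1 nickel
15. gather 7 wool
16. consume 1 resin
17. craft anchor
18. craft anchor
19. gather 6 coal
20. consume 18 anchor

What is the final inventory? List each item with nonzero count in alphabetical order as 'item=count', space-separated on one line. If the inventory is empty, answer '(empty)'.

After 1 (gather 6 wool): wool=6
After 2 (gather 4 nickel): nickel=4 wool=6
After 3 (gather 2 resin): nickel=4 resin=2 wool=6
After 4 (craft anchor): anchor=4 nickel=4 resin=2 wool=4
After 5 (craft anchor): anchor=8 nickel=4 resin=2 wool=2
After 6 (gather 4 coal): anchor=8 coal=4 nickel=4 resin=2 wool=2
After 7 (craft dagger): anchor=8 coal=1 dagger=3 nickel=2 resin=2 wool=2
After 8 (craft anchor): anchor=12 coal=1 dagger=3 nickel=2 resin=2
After 9 (craft sprocket): anchor=12 coal=1 nickel=2 resin=2 sprocket=1
After 10 (consume 1 resin): anchor=12 coal=1 nickel=2 resin=1 sprocket=1
After 11 (consume 1 sprocket): anchor=12 coal=1 nickel=2 resin=1
After 12 (gather 1 coal): anchor=12 coal=2 nickel=2 resin=1
After 13 (consume 2 coal): anchor=12 nickel=2 resin=1
After 14 (gather 1 nickel): anchor=12 nickel=3 resin=1
After 15 (gather 7 wool): anchor=12 nickel=3 resin=1 wool=7
After 16 (consume 1 resin): anchor=12 nickel=3 wool=7
After 17 (craft anchor): anchor=16 nickel=3 wool=5
After 18 (craft anchor): anchor=20 nickel=3 wool=3
After 19 (gather 6 coal): anchor=20 coal=6 nickel=3 wool=3
After 20 (consume 18 anchor): anchor=2 coal=6 nickel=3 wool=3

Answer: anchor=2 coal=6 nickel=3 wool=3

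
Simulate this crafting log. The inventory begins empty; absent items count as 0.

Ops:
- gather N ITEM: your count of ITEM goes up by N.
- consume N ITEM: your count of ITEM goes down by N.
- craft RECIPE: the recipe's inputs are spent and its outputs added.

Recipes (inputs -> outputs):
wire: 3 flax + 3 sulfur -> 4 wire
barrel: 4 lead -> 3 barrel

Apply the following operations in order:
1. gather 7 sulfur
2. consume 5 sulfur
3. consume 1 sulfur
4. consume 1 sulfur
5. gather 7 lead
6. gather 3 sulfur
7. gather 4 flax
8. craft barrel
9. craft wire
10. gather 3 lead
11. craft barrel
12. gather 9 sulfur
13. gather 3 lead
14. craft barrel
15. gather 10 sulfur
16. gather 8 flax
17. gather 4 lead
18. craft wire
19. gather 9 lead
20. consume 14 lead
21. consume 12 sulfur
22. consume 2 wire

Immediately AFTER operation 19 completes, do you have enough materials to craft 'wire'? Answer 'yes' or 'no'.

After 1 (gather 7 sulfur): sulfur=7
After 2 (consume 5 sulfur): sulfur=2
After 3 (consume 1 sulfur): sulfur=1
After 4 (consume 1 sulfur): (empty)
After 5 (gather 7 lead): lead=7
After 6 (gather 3 sulfur): lead=7 sulfur=3
After 7 (gather 4 flax): flax=4 lead=7 sulfur=3
After 8 (craft barrel): barrel=3 flax=4 lead=3 sulfur=3
After 9 (craft wire): barrel=3 flax=1 lead=3 wire=4
After 10 (gather 3 lead): barrel=3 flax=1 lead=6 wire=4
After 11 (craft barrel): barrel=6 flax=1 lead=2 wire=4
After 12 (gather 9 sulfur): barrel=6 flax=1 lead=2 sulfur=9 wire=4
After 13 (gather 3 lead): barrel=6 flax=1 lead=5 sulfur=9 wire=4
After 14 (craft barrel): barrel=9 flax=1 lead=1 sulfur=9 wire=4
After 15 (gather 10 sulfur): barrel=9 flax=1 lead=1 sulfur=19 wire=4
After 16 (gather 8 flax): barrel=9 flax=9 lead=1 sulfur=19 wire=4
After 17 (gather 4 lead): barrel=9 flax=9 lead=5 sulfur=19 wire=4
After 18 (craft wire): barrel=9 flax=6 lead=5 sulfur=16 wire=8
After 19 (gather 9 lead): barrel=9 flax=6 lead=14 sulfur=16 wire=8

Answer: yes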